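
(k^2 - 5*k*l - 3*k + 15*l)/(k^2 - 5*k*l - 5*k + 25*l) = (k - 3)/(k - 5)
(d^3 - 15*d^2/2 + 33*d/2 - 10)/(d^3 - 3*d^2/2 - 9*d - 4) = (2*d^2 - 7*d + 5)/(2*d^2 + 5*d + 2)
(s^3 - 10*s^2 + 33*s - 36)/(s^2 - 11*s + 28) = (s^2 - 6*s + 9)/(s - 7)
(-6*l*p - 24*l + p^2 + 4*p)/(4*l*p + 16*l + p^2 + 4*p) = (-6*l + p)/(4*l + p)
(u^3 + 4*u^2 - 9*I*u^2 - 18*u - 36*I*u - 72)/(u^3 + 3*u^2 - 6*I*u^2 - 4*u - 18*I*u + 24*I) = (u - 3*I)/(u - 1)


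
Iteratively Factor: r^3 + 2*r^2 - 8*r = (r - 2)*(r^2 + 4*r) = (r - 2)*(r + 4)*(r)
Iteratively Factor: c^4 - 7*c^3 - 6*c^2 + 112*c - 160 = (c - 4)*(c^3 - 3*c^2 - 18*c + 40) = (c - 5)*(c - 4)*(c^2 + 2*c - 8) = (c - 5)*(c - 4)*(c + 4)*(c - 2)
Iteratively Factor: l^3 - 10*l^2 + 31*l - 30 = (l - 3)*(l^2 - 7*l + 10) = (l - 5)*(l - 3)*(l - 2)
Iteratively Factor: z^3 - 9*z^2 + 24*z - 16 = (z - 1)*(z^2 - 8*z + 16) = (z - 4)*(z - 1)*(z - 4)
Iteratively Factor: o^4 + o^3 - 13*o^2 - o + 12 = (o + 1)*(o^3 - 13*o + 12) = (o + 1)*(o + 4)*(o^2 - 4*o + 3) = (o - 1)*(o + 1)*(o + 4)*(o - 3)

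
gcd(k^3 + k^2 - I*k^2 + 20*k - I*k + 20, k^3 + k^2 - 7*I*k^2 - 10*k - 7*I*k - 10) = k^2 + k*(1 - 5*I) - 5*I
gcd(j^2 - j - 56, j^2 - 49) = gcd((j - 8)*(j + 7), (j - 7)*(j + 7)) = j + 7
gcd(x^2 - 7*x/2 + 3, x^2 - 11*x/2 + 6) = x - 3/2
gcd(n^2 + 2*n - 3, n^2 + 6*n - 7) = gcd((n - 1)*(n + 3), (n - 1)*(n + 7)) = n - 1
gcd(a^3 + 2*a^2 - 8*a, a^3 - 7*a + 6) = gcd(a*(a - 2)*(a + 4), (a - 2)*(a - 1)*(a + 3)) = a - 2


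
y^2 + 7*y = y*(y + 7)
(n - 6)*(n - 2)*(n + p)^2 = n^4 + 2*n^3*p - 8*n^3 + n^2*p^2 - 16*n^2*p + 12*n^2 - 8*n*p^2 + 24*n*p + 12*p^2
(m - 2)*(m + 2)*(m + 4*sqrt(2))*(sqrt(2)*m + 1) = sqrt(2)*m^4 + 9*m^3 - 36*m - 16*sqrt(2)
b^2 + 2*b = b*(b + 2)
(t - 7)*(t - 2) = t^2 - 9*t + 14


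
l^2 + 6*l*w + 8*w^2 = (l + 2*w)*(l + 4*w)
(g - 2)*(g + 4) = g^2 + 2*g - 8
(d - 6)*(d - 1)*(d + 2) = d^3 - 5*d^2 - 8*d + 12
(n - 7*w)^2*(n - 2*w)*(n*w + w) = n^4*w - 16*n^3*w^2 + n^3*w + 77*n^2*w^3 - 16*n^2*w^2 - 98*n*w^4 + 77*n*w^3 - 98*w^4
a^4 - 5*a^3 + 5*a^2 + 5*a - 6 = (a - 3)*(a - 2)*(a - 1)*(a + 1)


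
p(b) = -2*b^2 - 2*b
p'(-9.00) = 34.00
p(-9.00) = -144.00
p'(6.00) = -26.00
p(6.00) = -84.00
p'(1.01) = -6.04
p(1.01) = -4.06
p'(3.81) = -17.24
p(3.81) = -36.65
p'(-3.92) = 13.68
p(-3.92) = -22.89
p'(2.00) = -10.00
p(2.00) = -12.00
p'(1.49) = -7.96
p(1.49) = -7.42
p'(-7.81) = 29.24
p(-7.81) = -106.37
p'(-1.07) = 2.28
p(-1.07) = -0.15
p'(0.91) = -5.64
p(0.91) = -3.48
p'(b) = -4*b - 2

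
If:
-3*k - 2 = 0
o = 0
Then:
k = -2/3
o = 0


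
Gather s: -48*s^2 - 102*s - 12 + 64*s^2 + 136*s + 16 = 16*s^2 + 34*s + 4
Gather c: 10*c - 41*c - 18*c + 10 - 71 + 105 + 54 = 98 - 49*c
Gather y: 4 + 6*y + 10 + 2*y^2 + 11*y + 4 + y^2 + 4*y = 3*y^2 + 21*y + 18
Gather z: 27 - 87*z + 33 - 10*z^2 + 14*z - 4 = -10*z^2 - 73*z + 56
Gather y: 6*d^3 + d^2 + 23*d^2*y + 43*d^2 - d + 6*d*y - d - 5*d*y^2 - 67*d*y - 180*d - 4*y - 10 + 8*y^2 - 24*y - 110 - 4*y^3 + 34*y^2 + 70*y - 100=6*d^3 + 44*d^2 - 182*d - 4*y^3 + y^2*(42 - 5*d) + y*(23*d^2 - 61*d + 42) - 220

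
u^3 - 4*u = u*(u - 2)*(u + 2)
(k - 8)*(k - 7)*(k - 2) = k^3 - 17*k^2 + 86*k - 112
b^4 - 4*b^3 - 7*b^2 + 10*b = b*(b - 5)*(b - 1)*(b + 2)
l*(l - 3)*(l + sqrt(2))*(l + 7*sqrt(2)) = l^4 - 3*l^3 + 8*sqrt(2)*l^3 - 24*sqrt(2)*l^2 + 14*l^2 - 42*l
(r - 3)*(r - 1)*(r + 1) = r^3 - 3*r^2 - r + 3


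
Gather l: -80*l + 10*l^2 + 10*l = 10*l^2 - 70*l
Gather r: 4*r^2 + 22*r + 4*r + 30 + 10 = 4*r^2 + 26*r + 40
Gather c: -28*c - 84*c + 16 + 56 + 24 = 96 - 112*c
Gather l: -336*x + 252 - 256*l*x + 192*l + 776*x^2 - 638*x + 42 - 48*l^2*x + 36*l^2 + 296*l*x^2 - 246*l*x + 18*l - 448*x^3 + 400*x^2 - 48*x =l^2*(36 - 48*x) + l*(296*x^2 - 502*x + 210) - 448*x^3 + 1176*x^2 - 1022*x + 294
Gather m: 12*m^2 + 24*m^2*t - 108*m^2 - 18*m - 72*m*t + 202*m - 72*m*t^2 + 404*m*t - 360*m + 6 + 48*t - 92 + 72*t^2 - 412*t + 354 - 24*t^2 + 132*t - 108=m^2*(24*t - 96) + m*(-72*t^2 + 332*t - 176) + 48*t^2 - 232*t + 160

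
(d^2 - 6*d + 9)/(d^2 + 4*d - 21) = (d - 3)/(d + 7)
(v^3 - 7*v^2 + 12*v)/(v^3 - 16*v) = (v - 3)/(v + 4)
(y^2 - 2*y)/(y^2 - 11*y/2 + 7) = 2*y/(2*y - 7)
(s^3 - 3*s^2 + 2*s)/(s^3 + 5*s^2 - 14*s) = (s - 1)/(s + 7)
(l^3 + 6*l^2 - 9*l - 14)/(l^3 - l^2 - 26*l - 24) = (l^2 + 5*l - 14)/(l^2 - 2*l - 24)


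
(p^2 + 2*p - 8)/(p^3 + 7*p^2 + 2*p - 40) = 1/(p + 5)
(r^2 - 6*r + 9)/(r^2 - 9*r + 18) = (r - 3)/(r - 6)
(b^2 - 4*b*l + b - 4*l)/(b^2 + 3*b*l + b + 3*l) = (b - 4*l)/(b + 3*l)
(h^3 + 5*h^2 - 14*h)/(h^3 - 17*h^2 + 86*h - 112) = h*(h + 7)/(h^2 - 15*h + 56)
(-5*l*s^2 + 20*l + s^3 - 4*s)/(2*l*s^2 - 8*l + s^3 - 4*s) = (-5*l + s)/(2*l + s)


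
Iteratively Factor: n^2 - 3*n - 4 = (n - 4)*(n + 1)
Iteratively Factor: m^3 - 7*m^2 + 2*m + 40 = (m - 5)*(m^2 - 2*m - 8) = (m - 5)*(m + 2)*(m - 4)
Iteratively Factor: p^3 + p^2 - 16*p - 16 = (p - 4)*(p^2 + 5*p + 4) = (p - 4)*(p + 1)*(p + 4)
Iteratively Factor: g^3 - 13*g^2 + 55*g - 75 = (g - 5)*(g^2 - 8*g + 15) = (g - 5)^2*(g - 3)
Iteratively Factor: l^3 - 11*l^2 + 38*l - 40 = (l - 2)*(l^2 - 9*l + 20) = (l - 5)*(l - 2)*(l - 4)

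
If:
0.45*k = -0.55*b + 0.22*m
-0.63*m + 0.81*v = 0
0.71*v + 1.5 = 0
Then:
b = -0.818181818181818*k - 1.08651911468813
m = -2.72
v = -2.11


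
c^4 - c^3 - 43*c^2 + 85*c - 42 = (c - 6)*(c - 1)^2*(c + 7)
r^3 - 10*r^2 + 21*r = r*(r - 7)*(r - 3)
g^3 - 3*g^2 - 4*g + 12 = (g - 3)*(g - 2)*(g + 2)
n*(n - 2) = n^2 - 2*n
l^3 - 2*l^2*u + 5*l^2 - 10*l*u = l*(l + 5)*(l - 2*u)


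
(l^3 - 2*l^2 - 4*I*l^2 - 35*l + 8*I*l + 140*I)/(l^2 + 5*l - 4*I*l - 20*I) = l - 7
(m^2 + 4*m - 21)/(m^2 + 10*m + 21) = (m - 3)/(m + 3)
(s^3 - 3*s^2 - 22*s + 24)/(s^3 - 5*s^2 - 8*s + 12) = (s + 4)/(s + 2)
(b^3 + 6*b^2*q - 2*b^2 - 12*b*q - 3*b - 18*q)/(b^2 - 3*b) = b + 6*q + 1 + 6*q/b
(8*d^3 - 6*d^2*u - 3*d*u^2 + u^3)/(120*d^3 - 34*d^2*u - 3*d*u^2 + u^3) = (-2*d^2 + d*u + u^2)/(-30*d^2 + d*u + u^2)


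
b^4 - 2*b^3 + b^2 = b^2*(b - 1)^2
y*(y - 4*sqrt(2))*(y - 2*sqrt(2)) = y^3 - 6*sqrt(2)*y^2 + 16*y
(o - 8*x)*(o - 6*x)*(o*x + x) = o^3*x - 14*o^2*x^2 + o^2*x + 48*o*x^3 - 14*o*x^2 + 48*x^3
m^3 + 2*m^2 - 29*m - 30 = (m - 5)*(m + 1)*(m + 6)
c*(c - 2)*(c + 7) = c^3 + 5*c^2 - 14*c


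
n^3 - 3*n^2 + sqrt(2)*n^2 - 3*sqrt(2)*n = n*(n - 3)*(n + sqrt(2))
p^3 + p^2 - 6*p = p*(p - 2)*(p + 3)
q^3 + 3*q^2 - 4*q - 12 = (q - 2)*(q + 2)*(q + 3)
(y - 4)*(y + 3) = y^2 - y - 12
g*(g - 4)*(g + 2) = g^3 - 2*g^2 - 8*g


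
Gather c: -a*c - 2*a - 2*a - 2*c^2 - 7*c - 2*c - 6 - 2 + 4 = -4*a - 2*c^2 + c*(-a - 9) - 4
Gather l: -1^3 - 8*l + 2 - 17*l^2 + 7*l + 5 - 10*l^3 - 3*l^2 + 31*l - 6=-10*l^3 - 20*l^2 + 30*l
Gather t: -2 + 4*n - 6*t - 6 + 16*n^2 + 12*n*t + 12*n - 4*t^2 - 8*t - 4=16*n^2 + 16*n - 4*t^2 + t*(12*n - 14) - 12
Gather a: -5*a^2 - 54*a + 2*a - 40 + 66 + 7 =-5*a^2 - 52*a + 33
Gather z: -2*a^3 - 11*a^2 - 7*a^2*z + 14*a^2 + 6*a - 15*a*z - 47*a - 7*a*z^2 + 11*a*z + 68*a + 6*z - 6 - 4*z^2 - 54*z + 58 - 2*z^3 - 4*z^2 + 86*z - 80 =-2*a^3 + 3*a^2 + 27*a - 2*z^3 + z^2*(-7*a - 8) + z*(-7*a^2 - 4*a + 38) - 28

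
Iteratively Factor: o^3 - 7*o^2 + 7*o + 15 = (o - 3)*(o^2 - 4*o - 5) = (o - 5)*(o - 3)*(o + 1)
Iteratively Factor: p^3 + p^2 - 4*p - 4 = (p + 2)*(p^2 - p - 2) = (p + 1)*(p + 2)*(p - 2)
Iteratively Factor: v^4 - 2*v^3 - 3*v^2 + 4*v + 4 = (v + 1)*(v^3 - 3*v^2 + 4) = (v - 2)*(v + 1)*(v^2 - v - 2) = (v - 2)^2*(v + 1)*(v + 1)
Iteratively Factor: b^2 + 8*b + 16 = (b + 4)*(b + 4)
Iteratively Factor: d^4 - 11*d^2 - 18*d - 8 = (d - 4)*(d^3 + 4*d^2 + 5*d + 2) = (d - 4)*(d + 1)*(d^2 + 3*d + 2) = (d - 4)*(d + 1)^2*(d + 2)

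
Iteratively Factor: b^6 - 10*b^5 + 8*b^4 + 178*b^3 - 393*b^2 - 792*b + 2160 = (b - 4)*(b^5 - 6*b^4 - 16*b^3 + 114*b^2 + 63*b - 540) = (b - 4)*(b + 3)*(b^4 - 9*b^3 + 11*b^2 + 81*b - 180) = (b - 4)^2*(b + 3)*(b^3 - 5*b^2 - 9*b + 45) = (b - 5)*(b - 4)^2*(b + 3)*(b^2 - 9) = (b - 5)*(b - 4)^2*(b + 3)^2*(b - 3)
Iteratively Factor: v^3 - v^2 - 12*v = (v)*(v^2 - v - 12) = v*(v + 3)*(v - 4)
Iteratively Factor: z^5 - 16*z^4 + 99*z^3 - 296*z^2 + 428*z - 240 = (z - 2)*(z^4 - 14*z^3 + 71*z^2 - 154*z + 120) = (z - 5)*(z - 2)*(z^3 - 9*z^2 + 26*z - 24) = (z - 5)*(z - 3)*(z - 2)*(z^2 - 6*z + 8) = (z - 5)*(z - 4)*(z - 3)*(z - 2)*(z - 2)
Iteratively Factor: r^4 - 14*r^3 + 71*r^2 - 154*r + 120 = (r - 5)*(r^3 - 9*r^2 + 26*r - 24) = (r - 5)*(r - 3)*(r^2 - 6*r + 8) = (r - 5)*(r - 4)*(r - 3)*(r - 2)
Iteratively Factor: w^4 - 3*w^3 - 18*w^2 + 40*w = (w + 4)*(w^3 - 7*w^2 + 10*w) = w*(w + 4)*(w^2 - 7*w + 10) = w*(w - 5)*(w + 4)*(w - 2)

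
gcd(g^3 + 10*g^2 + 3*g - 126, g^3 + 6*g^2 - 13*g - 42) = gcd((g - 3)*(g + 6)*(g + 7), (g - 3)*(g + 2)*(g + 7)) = g^2 + 4*g - 21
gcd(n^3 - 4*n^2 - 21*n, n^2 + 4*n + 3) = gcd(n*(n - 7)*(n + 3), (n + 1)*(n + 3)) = n + 3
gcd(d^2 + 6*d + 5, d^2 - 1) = d + 1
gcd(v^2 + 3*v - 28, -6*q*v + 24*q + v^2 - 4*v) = v - 4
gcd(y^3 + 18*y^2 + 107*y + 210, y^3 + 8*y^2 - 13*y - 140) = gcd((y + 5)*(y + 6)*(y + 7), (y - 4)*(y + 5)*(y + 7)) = y^2 + 12*y + 35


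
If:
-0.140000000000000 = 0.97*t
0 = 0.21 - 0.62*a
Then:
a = 0.34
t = -0.14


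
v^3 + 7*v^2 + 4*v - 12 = (v - 1)*(v + 2)*(v + 6)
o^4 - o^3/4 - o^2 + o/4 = o*(o - 1)*(o - 1/4)*(o + 1)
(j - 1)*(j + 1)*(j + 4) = j^3 + 4*j^2 - j - 4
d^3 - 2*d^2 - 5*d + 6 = (d - 3)*(d - 1)*(d + 2)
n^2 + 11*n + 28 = (n + 4)*(n + 7)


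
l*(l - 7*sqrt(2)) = l^2 - 7*sqrt(2)*l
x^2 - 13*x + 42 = (x - 7)*(x - 6)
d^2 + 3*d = d*(d + 3)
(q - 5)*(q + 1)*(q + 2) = q^3 - 2*q^2 - 13*q - 10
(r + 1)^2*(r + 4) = r^3 + 6*r^2 + 9*r + 4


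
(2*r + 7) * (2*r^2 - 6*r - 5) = 4*r^3 + 2*r^2 - 52*r - 35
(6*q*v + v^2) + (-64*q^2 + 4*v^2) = -64*q^2 + 6*q*v + 5*v^2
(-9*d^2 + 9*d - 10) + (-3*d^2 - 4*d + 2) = -12*d^2 + 5*d - 8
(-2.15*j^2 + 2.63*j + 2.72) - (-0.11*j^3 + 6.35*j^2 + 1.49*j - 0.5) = 0.11*j^3 - 8.5*j^2 + 1.14*j + 3.22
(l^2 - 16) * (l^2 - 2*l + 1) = l^4 - 2*l^3 - 15*l^2 + 32*l - 16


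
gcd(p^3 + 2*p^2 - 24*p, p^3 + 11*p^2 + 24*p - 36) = p + 6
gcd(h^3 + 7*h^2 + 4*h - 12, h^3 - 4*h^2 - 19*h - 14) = h + 2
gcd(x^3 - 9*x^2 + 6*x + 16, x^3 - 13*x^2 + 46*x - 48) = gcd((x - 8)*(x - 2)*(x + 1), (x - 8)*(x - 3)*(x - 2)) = x^2 - 10*x + 16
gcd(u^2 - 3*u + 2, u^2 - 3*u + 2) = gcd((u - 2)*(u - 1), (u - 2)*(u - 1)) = u^2 - 3*u + 2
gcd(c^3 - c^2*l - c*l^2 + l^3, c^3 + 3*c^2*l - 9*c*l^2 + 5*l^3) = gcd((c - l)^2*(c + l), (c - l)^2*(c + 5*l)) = c^2 - 2*c*l + l^2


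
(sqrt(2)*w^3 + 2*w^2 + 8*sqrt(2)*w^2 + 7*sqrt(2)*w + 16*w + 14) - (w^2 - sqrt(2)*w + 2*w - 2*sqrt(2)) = sqrt(2)*w^3 + w^2 + 8*sqrt(2)*w^2 + 8*sqrt(2)*w + 14*w + 2*sqrt(2) + 14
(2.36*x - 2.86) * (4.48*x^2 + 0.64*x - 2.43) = 10.5728*x^3 - 11.3024*x^2 - 7.5652*x + 6.9498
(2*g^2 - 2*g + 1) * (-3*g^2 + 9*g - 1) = -6*g^4 + 24*g^3 - 23*g^2 + 11*g - 1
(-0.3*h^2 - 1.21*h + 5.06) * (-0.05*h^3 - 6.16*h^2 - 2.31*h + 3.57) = 0.015*h^5 + 1.9085*h^4 + 7.8936*h^3 - 29.4455*h^2 - 16.0083*h + 18.0642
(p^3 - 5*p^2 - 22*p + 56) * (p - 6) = p^4 - 11*p^3 + 8*p^2 + 188*p - 336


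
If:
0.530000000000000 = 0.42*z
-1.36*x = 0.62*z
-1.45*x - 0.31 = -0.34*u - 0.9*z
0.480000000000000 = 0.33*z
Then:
No Solution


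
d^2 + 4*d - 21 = (d - 3)*(d + 7)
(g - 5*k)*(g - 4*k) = g^2 - 9*g*k + 20*k^2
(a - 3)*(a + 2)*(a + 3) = a^3 + 2*a^2 - 9*a - 18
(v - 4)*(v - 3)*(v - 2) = v^3 - 9*v^2 + 26*v - 24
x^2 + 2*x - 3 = (x - 1)*(x + 3)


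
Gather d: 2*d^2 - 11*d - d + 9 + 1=2*d^2 - 12*d + 10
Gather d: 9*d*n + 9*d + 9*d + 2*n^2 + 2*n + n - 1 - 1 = d*(9*n + 18) + 2*n^2 + 3*n - 2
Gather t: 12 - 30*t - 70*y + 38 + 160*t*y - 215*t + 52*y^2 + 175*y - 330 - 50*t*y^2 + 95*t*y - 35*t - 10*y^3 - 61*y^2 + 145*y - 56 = t*(-50*y^2 + 255*y - 280) - 10*y^3 - 9*y^2 + 250*y - 336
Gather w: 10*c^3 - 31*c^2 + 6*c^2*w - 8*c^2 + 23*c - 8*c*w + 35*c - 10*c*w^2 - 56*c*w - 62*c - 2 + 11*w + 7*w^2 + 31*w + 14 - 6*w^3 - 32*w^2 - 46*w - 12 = 10*c^3 - 39*c^2 - 4*c - 6*w^3 + w^2*(-10*c - 25) + w*(6*c^2 - 64*c - 4)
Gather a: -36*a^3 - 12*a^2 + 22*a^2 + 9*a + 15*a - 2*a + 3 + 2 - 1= -36*a^3 + 10*a^2 + 22*a + 4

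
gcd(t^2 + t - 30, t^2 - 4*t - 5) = t - 5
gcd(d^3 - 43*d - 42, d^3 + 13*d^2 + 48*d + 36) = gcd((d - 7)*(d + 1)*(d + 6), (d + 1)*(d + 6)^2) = d^2 + 7*d + 6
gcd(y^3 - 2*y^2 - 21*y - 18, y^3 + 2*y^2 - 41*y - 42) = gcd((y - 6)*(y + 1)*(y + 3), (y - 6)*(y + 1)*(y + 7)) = y^2 - 5*y - 6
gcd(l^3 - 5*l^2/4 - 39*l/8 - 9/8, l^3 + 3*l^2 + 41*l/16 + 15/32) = l^2 + 7*l/4 + 3/8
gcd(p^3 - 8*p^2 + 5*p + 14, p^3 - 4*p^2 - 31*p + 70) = p^2 - 9*p + 14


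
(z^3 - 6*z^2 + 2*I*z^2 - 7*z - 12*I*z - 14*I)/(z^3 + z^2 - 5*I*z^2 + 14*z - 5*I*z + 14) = (z - 7)/(z - 7*I)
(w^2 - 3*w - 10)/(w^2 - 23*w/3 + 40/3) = 3*(w + 2)/(3*w - 8)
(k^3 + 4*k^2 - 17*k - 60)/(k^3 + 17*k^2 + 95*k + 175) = (k^2 - k - 12)/(k^2 + 12*k + 35)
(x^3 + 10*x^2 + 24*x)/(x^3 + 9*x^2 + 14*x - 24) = x/(x - 1)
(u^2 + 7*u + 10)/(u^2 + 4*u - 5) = (u + 2)/(u - 1)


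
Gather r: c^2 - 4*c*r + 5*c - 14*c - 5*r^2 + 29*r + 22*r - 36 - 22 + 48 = c^2 - 9*c - 5*r^2 + r*(51 - 4*c) - 10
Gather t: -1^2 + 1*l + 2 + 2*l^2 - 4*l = 2*l^2 - 3*l + 1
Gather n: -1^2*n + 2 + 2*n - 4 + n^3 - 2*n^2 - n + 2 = n^3 - 2*n^2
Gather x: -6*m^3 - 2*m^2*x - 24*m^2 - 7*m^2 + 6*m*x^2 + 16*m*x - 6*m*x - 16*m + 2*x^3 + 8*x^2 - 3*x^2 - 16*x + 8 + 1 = -6*m^3 - 31*m^2 - 16*m + 2*x^3 + x^2*(6*m + 5) + x*(-2*m^2 + 10*m - 16) + 9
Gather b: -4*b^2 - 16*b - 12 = -4*b^2 - 16*b - 12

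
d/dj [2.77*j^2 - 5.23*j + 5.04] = 5.54*j - 5.23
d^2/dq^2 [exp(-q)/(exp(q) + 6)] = ((exp(q) + 6)^2 + (exp(q) + 6)*exp(q) + 2*exp(2*q))*exp(-q)/(exp(q) + 6)^3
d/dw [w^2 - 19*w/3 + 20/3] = 2*w - 19/3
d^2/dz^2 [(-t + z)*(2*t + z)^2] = 6*t + 6*z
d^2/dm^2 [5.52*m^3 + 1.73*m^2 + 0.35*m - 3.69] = 33.12*m + 3.46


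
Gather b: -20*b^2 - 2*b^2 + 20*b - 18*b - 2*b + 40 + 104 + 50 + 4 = 198 - 22*b^2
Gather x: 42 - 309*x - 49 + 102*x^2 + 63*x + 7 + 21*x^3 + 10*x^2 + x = 21*x^3 + 112*x^2 - 245*x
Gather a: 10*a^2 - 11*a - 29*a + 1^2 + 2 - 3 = 10*a^2 - 40*a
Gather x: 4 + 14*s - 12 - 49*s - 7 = -35*s - 15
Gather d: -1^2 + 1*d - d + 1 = 0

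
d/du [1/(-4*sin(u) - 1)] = 4*cos(u)/(4*sin(u) + 1)^2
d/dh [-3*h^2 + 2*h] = 2 - 6*h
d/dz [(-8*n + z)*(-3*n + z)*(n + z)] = 13*n^2 - 20*n*z + 3*z^2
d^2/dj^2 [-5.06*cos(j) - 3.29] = 5.06*cos(j)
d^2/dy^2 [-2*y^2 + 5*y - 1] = -4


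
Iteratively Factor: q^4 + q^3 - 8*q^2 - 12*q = (q - 3)*(q^3 + 4*q^2 + 4*q) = q*(q - 3)*(q^2 + 4*q + 4) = q*(q - 3)*(q + 2)*(q + 2)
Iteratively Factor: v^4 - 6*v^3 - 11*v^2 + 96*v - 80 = (v - 4)*(v^3 - 2*v^2 - 19*v + 20) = (v - 4)*(v - 1)*(v^2 - v - 20) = (v - 4)*(v - 1)*(v + 4)*(v - 5)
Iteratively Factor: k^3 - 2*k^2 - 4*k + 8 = (k + 2)*(k^2 - 4*k + 4) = (k - 2)*(k + 2)*(k - 2)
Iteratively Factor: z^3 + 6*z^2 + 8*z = (z + 4)*(z^2 + 2*z) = z*(z + 4)*(z + 2)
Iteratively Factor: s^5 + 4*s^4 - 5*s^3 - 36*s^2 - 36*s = (s + 2)*(s^4 + 2*s^3 - 9*s^2 - 18*s) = (s + 2)^2*(s^3 - 9*s) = (s + 2)^2*(s + 3)*(s^2 - 3*s) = (s - 3)*(s + 2)^2*(s + 3)*(s)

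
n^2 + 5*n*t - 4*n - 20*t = (n - 4)*(n + 5*t)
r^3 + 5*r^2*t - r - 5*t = (r - 1)*(r + 1)*(r + 5*t)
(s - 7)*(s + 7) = s^2 - 49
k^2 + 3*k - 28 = (k - 4)*(k + 7)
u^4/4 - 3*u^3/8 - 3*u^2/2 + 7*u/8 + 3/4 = (u/4 + 1/2)*(u - 3)*(u - 1)*(u + 1/2)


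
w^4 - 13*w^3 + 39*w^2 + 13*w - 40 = (w - 8)*(w - 5)*(w - 1)*(w + 1)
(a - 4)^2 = a^2 - 8*a + 16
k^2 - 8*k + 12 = (k - 6)*(k - 2)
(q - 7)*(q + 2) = q^2 - 5*q - 14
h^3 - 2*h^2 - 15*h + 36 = (h - 3)^2*(h + 4)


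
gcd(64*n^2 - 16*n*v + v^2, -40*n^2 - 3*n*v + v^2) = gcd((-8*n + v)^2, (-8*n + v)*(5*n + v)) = -8*n + v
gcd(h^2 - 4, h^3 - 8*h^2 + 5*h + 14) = h - 2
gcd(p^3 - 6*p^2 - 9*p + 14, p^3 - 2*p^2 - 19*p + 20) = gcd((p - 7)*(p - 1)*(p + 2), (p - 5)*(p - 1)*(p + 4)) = p - 1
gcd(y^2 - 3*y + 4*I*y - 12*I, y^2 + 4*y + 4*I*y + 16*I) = y + 4*I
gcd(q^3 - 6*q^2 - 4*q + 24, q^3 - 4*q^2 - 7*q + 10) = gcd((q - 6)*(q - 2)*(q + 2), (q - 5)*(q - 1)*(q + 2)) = q + 2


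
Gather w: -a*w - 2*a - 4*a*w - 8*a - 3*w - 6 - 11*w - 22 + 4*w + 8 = -10*a + w*(-5*a - 10) - 20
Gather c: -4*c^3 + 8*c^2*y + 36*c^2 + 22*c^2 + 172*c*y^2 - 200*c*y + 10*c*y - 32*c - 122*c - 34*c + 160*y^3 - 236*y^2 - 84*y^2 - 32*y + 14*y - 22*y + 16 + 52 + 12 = -4*c^3 + c^2*(8*y + 58) + c*(172*y^2 - 190*y - 188) + 160*y^3 - 320*y^2 - 40*y + 80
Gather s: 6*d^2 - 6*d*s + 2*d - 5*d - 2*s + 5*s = 6*d^2 - 3*d + s*(3 - 6*d)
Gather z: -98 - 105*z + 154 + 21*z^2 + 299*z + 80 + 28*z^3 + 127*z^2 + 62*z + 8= 28*z^3 + 148*z^2 + 256*z + 144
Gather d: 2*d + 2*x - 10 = 2*d + 2*x - 10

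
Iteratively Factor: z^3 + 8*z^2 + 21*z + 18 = (z + 2)*(z^2 + 6*z + 9) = (z + 2)*(z + 3)*(z + 3)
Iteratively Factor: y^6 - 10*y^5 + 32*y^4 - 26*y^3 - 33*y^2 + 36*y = (y)*(y^5 - 10*y^4 + 32*y^3 - 26*y^2 - 33*y + 36) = y*(y - 3)*(y^4 - 7*y^3 + 11*y^2 + 7*y - 12) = y*(y - 3)*(y + 1)*(y^3 - 8*y^2 + 19*y - 12) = y*(y - 3)*(y - 1)*(y + 1)*(y^2 - 7*y + 12) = y*(y - 3)^2*(y - 1)*(y + 1)*(y - 4)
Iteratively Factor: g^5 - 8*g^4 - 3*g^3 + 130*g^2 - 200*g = (g - 5)*(g^4 - 3*g^3 - 18*g^2 + 40*g) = (g - 5)^2*(g^3 + 2*g^2 - 8*g) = g*(g - 5)^2*(g^2 + 2*g - 8) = g*(g - 5)^2*(g + 4)*(g - 2)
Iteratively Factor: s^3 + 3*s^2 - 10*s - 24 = (s - 3)*(s^2 + 6*s + 8) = (s - 3)*(s + 2)*(s + 4)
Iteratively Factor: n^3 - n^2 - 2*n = (n - 2)*(n^2 + n) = (n - 2)*(n + 1)*(n)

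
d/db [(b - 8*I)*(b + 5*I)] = 2*b - 3*I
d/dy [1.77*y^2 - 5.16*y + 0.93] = 3.54*y - 5.16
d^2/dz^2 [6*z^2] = 12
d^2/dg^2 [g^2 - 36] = 2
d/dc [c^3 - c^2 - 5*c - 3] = 3*c^2 - 2*c - 5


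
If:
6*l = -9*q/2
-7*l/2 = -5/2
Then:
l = 5/7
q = -20/21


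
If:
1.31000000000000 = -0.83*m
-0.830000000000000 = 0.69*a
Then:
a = -1.20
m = -1.58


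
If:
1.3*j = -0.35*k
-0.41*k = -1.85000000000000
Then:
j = -1.21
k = 4.51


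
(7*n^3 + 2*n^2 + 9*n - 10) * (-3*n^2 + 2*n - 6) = -21*n^5 + 8*n^4 - 65*n^3 + 36*n^2 - 74*n + 60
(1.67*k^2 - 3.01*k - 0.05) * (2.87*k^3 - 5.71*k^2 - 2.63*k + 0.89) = 4.7929*k^5 - 18.1744*k^4 + 12.6515*k^3 + 9.6881*k^2 - 2.5474*k - 0.0445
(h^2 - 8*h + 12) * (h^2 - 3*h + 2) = h^4 - 11*h^3 + 38*h^2 - 52*h + 24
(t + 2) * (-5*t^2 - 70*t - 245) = -5*t^3 - 80*t^2 - 385*t - 490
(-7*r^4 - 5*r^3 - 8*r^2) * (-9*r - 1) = 63*r^5 + 52*r^4 + 77*r^3 + 8*r^2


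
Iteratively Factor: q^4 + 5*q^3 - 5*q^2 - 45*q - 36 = (q + 1)*(q^3 + 4*q^2 - 9*q - 36) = (q - 3)*(q + 1)*(q^2 + 7*q + 12) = (q - 3)*(q + 1)*(q + 4)*(q + 3)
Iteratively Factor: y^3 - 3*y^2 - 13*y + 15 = (y - 1)*(y^2 - 2*y - 15) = (y - 5)*(y - 1)*(y + 3)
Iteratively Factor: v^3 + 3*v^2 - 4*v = (v)*(v^2 + 3*v - 4) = v*(v + 4)*(v - 1)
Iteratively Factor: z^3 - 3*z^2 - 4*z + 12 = (z - 3)*(z^2 - 4) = (z - 3)*(z - 2)*(z + 2)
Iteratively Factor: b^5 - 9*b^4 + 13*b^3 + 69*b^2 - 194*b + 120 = (b - 2)*(b^4 - 7*b^3 - b^2 + 67*b - 60) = (b - 2)*(b + 3)*(b^3 - 10*b^2 + 29*b - 20) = (b - 4)*(b - 2)*(b + 3)*(b^2 - 6*b + 5) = (b - 5)*(b - 4)*(b - 2)*(b + 3)*(b - 1)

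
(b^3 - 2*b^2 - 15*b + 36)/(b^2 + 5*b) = (b^3 - 2*b^2 - 15*b + 36)/(b*(b + 5))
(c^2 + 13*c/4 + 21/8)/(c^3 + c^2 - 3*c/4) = (4*c + 7)/(2*c*(2*c - 1))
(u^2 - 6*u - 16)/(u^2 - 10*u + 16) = (u + 2)/(u - 2)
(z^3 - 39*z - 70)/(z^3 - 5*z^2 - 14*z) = (z + 5)/z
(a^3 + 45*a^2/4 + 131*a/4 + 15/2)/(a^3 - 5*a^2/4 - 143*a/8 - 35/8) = 2*(a^2 + 11*a + 30)/(2*a^2 - 3*a - 35)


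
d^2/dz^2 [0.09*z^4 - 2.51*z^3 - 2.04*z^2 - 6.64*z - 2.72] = 1.08*z^2 - 15.06*z - 4.08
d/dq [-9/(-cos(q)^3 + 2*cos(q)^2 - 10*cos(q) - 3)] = 9*(3*cos(q)^2 - 4*cos(q) + 10)*sin(q)/(cos(q)^3 - 2*cos(q)^2 + 10*cos(q) + 3)^2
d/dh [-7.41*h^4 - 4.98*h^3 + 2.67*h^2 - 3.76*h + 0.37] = -29.64*h^3 - 14.94*h^2 + 5.34*h - 3.76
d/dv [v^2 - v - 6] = 2*v - 1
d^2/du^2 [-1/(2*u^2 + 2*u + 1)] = 4*(2*u^2 + 2*u - 2*(2*u + 1)^2 + 1)/(2*u^2 + 2*u + 1)^3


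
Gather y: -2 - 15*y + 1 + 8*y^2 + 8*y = 8*y^2 - 7*y - 1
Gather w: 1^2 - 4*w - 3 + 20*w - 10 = 16*w - 12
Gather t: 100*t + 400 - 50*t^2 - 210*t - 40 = -50*t^2 - 110*t + 360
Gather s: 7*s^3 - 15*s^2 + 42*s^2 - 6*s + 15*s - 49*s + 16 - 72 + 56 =7*s^3 + 27*s^2 - 40*s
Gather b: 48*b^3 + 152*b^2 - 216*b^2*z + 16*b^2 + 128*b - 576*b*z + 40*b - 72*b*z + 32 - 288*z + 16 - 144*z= 48*b^3 + b^2*(168 - 216*z) + b*(168 - 648*z) - 432*z + 48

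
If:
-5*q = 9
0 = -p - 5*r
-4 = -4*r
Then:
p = -5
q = -9/5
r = 1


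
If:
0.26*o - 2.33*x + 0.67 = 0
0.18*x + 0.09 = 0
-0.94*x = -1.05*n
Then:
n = -0.45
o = -7.06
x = -0.50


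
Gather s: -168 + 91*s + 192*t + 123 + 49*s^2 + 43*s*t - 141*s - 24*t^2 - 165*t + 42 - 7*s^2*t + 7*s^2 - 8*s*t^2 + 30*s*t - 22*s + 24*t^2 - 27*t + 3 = s^2*(56 - 7*t) + s*(-8*t^2 + 73*t - 72)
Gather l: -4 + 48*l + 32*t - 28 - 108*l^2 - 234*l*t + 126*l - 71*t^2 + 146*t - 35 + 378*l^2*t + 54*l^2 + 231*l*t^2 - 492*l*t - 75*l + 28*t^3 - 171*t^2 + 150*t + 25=l^2*(378*t - 54) + l*(231*t^2 - 726*t + 99) + 28*t^3 - 242*t^2 + 328*t - 42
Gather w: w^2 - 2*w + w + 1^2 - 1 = w^2 - w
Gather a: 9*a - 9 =9*a - 9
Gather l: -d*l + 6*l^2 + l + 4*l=6*l^2 + l*(5 - d)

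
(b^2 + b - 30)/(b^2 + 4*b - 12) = (b - 5)/(b - 2)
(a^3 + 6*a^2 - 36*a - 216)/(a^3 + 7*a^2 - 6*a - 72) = (a^2 - 36)/(a^2 + a - 12)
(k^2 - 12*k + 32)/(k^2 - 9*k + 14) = (k^2 - 12*k + 32)/(k^2 - 9*k + 14)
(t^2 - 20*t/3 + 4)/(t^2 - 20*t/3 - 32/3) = (-3*t^2 + 20*t - 12)/(-3*t^2 + 20*t + 32)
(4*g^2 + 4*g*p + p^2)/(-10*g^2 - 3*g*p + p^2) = (2*g + p)/(-5*g + p)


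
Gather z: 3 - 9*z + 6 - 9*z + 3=12 - 18*z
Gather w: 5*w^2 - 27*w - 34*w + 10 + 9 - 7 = 5*w^2 - 61*w + 12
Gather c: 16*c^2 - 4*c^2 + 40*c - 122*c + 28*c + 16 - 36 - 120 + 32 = 12*c^2 - 54*c - 108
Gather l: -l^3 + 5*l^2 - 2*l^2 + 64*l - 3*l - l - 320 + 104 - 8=-l^3 + 3*l^2 + 60*l - 224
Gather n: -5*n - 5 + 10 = 5 - 5*n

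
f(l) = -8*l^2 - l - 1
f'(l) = -16*l - 1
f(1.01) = -10.17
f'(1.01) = -17.16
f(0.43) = -2.91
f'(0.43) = -7.88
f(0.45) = -3.07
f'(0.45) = -8.20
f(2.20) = -41.92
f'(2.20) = -36.20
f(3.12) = -82.00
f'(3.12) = -50.92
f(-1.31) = -13.42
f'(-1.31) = 19.96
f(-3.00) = -70.00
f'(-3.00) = 47.00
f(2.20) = -41.92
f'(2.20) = -36.20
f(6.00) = -295.00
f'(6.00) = -97.00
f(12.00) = -1165.00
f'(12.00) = -193.00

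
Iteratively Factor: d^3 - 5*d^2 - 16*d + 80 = (d + 4)*(d^2 - 9*d + 20) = (d - 4)*(d + 4)*(d - 5)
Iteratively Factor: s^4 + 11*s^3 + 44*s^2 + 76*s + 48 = (s + 2)*(s^3 + 9*s^2 + 26*s + 24) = (s + 2)*(s + 3)*(s^2 + 6*s + 8) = (s + 2)*(s + 3)*(s + 4)*(s + 2)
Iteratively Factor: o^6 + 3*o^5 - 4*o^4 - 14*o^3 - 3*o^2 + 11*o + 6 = (o + 3)*(o^5 - 4*o^3 - 2*o^2 + 3*o + 2) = (o - 2)*(o + 3)*(o^4 + 2*o^3 - 2*o - 1) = (o - 2)*(o - 1)*(o + 3)*(o^3 + 3*o^2 + 3*o + 1) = (o - 2)*(o - 1)*(o + 1)*(o + 3)*(o^2 + 2*o + 1) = (o - 2)*(o - 1)*(o + 1)^2*(o + 3)*(o + 1)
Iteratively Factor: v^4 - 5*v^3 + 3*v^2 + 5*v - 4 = (v + 1)*(v^3 - 6*v^2 + 9*v - 4) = (v - 1)*(v + 1)*(v^2 - 5*v + 4) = (v - 1)^2*(v + 1)*(v - 4)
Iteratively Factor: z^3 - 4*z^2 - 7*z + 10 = (z - 1)*(z^2 - 3*z - 10) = (z - 1)*(z + 2)*(z - 5)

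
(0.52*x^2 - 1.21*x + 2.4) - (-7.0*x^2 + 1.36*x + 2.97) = 7.52*x^2 - 2.57*x - 0.57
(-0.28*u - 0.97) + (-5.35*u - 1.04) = -5.63*u - 2.01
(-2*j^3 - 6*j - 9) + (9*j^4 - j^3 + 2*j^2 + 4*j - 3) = 9*j^4 - 3*j^3 + 2*j^2 - 2*j - 12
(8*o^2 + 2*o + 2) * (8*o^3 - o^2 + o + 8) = 64*o^5 + 8*o^4 + 22*o^3 + 64*o^2 + 18*o + 16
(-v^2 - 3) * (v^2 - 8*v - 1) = -v^4 + 8*v^3 - 2*v^2 + 24*v + 3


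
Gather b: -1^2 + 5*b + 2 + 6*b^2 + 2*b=6*b^2 + 7*b + 1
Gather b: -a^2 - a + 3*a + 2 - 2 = -a^2 + 2*a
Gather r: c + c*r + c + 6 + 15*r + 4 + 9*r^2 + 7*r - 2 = 2*c + 9*r^2 + r*(c + 22) + 8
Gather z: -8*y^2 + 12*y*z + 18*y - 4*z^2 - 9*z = -8*y^2 + 18*y - 4*z^2 + z*(12*y - 9)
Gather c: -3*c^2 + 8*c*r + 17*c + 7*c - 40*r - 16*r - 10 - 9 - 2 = -3*c^2 + c*(8*r + 24) - 56*r - 21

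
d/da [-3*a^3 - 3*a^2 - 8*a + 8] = -9*a^2 - 6*a - 8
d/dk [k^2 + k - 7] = 2*k + 1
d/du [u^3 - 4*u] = 3*u^2 - 4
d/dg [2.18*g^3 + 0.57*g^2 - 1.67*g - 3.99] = 6.54*g^2 + 1.14*g - 1.67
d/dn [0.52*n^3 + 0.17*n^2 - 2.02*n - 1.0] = 1.56*n^2 + 0.34*n - 2.02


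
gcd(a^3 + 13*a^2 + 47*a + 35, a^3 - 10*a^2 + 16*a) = 1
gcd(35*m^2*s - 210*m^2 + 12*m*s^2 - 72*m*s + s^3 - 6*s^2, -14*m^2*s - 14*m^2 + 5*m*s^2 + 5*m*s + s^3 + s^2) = 7*m + s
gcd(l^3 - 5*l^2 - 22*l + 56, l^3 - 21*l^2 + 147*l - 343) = l - 7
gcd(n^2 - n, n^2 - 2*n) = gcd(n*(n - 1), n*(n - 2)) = n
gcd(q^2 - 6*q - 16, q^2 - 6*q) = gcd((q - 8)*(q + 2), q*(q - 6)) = 1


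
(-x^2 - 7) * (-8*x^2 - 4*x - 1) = 8*x^4 + 4*x^3 + 57*x^2 + 28*x + 7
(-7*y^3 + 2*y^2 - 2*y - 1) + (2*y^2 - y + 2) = -7*y^3 + 4*y^2 - 3*y + 1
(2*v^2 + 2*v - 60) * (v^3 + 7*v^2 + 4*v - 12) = 2*v^5 + 16*v^4 - 38*v^3 - 436*v^2 - 264*v + 720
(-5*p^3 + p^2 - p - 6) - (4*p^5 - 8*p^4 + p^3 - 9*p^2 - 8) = -4*p^5 + 8*p^4 - 6*p^3 + 10*p^2 - p + 2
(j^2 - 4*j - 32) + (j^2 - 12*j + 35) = 2*j^2 - 16*j + 3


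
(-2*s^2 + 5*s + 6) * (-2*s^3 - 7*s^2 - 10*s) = 4*s^5 + 4*s^4 - 27*s^3 - 92*s^2 - 60*s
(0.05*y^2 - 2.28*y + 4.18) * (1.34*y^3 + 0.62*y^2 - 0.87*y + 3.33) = 0.067*y^5 - 3.0242*y^4 + 4.1441*y^3 + 4.7417*y^2 - 11.229*y + 13.9194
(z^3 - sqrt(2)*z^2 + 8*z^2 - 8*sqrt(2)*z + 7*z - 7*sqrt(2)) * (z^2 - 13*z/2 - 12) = z^5 - sqrt(2)*z^4 + 3*z^4/2 - 57*z^3 - 3*sqrt(2)*z^3/2 - 283*z^2/2 + 57*sqrt(2)*z^2 - 84*z + 283*sqrt(2)*z/2 + 84*sqrt(2)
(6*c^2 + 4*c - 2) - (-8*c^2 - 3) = 14*c^2 + 4*c + 1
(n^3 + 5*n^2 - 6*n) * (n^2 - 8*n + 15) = n^5 - 3*n^4 - 31*n^3 + 123*n^2 - 90*n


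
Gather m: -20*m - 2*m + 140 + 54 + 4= 198 - 22*m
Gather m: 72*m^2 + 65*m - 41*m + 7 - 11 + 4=72*m^2 + 24*m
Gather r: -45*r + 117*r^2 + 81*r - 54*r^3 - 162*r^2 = -54*r^3 - 45*r^2 + 36*r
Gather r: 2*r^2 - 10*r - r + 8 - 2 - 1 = 2*r^2 - 11*r + 5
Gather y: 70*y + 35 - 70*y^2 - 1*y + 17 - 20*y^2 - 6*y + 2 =-90*y^2 + 63*y + 54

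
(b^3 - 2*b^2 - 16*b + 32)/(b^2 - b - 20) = (b^2 - 6*b + 8)/(b - 5)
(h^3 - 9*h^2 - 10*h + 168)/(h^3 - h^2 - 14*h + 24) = (h^2 - 13*h + 42)/(h^2 - 5*h + 6)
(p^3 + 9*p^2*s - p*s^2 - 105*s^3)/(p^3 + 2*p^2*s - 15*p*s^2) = (p + 7*s)/p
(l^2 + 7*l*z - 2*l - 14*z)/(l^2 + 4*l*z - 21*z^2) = (2 - l)/(-l + 3*z)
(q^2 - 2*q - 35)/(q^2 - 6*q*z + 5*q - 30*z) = (7 - q)/(-q + 6*z)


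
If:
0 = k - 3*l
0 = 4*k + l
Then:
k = 0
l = 0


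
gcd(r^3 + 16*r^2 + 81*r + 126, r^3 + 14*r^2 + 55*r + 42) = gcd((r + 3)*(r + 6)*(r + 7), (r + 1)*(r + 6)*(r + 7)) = r^2 + 13*r + 42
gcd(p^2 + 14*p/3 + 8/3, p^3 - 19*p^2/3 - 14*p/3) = p + 2/3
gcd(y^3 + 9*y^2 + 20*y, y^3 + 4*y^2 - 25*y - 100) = y^2 + 9*y + 20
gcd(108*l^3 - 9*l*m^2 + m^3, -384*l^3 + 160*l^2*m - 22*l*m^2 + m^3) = 6*l - m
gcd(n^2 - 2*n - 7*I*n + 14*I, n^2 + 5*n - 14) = n - 2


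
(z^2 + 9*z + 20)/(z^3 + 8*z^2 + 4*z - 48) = (z + 5)/(z^2 + 4*z - 12)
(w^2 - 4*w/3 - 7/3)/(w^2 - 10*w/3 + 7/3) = (w + 1)/(w - 1)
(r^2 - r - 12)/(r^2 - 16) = (r + 3)/(r + 4)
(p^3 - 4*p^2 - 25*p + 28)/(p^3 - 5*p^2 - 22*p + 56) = (p - 1)/(p - 2)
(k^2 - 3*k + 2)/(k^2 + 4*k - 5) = (k - 2)/(k + 5)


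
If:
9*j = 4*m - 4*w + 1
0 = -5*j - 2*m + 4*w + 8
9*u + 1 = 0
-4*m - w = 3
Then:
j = 77/131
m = -101/262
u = -1/9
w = -191/131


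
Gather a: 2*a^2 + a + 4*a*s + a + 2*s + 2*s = 2*a^2 + a*(4*s + 2) + 4*s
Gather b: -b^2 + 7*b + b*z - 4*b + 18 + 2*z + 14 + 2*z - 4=-b^2 + b*(z + 3) + 4*z + 28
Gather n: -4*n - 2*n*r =n*(-2*r - 4)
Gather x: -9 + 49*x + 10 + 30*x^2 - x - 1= 30*x^2 + 48*x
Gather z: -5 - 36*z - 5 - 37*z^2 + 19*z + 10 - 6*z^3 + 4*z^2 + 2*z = -6*z^3 - 33*z^2 - 15*z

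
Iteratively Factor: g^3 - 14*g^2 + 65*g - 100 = (g - 5)*(g^2 - 9*g + 20) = (g - 5)*(g - 4)*(g - 5)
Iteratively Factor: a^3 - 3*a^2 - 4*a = (a - 4)*(a^2 + a) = (a - 4)*(a + 1)*(a)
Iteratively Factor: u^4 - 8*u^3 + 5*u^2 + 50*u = (u - 5)*(u^3 - 3*u^2 - 10*u) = (u - 5)*(u + 2)*(u^2 - 5*u) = (u - 5)^2*(u + 2)*(u)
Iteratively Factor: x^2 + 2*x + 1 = (x + 1)*(x + 1)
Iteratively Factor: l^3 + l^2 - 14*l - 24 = (l - 4)*(l^2 + 5*l + 6) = (l - 4)*(l + 2)*(l + 3)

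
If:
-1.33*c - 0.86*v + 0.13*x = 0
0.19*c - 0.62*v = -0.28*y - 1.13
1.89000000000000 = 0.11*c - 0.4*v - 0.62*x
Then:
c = -0.267051732961305*y - 1.3260177256533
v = 0.369774468931213*y + 1.41622037439657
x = -0.285944319674562*y - 4.19733887029111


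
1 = 1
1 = 1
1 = 1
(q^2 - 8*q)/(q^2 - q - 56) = q/(q + 7)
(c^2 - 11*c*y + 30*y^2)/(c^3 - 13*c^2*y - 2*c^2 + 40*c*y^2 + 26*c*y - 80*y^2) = (-c + 6*y)/(-c^2 + 8*c*y + 2*c - 16*y)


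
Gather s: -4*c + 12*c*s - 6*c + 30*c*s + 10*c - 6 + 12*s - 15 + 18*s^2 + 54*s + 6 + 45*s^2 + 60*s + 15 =63*s^2 + s*(42*c + 126)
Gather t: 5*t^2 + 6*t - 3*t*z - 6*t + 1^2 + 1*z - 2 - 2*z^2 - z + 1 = 5*t^2 - 3*t*z - 2*z^2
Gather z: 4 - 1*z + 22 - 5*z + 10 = 36 - 6*z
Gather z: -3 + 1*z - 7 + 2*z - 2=3*z - 12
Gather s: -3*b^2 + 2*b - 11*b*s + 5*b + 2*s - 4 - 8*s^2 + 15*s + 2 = -3*b^2 + 7*b - 8*s^2 + s*(17 - 11*b) - 2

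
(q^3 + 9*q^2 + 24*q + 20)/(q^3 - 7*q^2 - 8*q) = (q^3 + 9*q^2 + 24*q + 20)/(q*(q^2 - 7*q - 8))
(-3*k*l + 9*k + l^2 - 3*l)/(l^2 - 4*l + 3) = (-3*k + l)/(l - 1)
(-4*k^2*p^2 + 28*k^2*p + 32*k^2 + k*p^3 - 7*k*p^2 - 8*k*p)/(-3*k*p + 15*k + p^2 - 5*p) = k*(4*k*p^2 - 28*k*p - 32*k - p^3 + 7*p^2 + 8*p)/(3*k*p - 15*k - p^2 + 5*p)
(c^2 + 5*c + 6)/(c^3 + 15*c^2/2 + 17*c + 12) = 2*(c + 3)/(2*c^2 + 11*c + 12)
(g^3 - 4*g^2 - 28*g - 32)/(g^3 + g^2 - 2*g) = (g^2 - 6*g - 16)/(g*(g - 1))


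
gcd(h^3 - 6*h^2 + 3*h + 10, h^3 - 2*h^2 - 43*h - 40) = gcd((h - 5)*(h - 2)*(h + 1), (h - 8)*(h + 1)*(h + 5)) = h + 1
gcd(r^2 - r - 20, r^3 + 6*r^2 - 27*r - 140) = r^2 - r - 20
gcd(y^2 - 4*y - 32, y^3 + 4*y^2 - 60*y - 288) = y - 8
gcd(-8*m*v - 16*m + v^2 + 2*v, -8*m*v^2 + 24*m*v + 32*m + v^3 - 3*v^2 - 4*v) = -8*m + v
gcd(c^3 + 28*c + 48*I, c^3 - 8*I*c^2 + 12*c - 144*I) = c^2 - 2*I*c + 24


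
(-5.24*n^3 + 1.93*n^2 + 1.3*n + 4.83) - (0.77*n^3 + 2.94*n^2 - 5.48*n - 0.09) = -6.01*n^3 - 1.01*n^2 + 6.78*n + 4.92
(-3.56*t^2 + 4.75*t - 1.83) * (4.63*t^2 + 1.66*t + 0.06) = -16.4828*t^4 + 16.0829*t^3 - 0.801500000000001*t^2 - 2.7528*t - 0.1098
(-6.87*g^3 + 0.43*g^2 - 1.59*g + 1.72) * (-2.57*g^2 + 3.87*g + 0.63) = 17.6559*g^5 - 27.692*g^4 + 1.4223*g^3 - 10.3028*g^2 + 5.6547*g + 1.0836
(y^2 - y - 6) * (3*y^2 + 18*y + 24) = 3*y^4 + 15*y^3 - 12*y^2 - 132*y - 144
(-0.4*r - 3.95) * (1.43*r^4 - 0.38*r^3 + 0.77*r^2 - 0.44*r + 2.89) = -0.572*r^5 - 5.4965*r^4 + 1.193*r^3 - 2.8655*r^2 + 0.582*r - 11.4155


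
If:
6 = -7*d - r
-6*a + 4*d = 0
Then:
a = -2*r/21 - 4/7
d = -r/7 - 6/7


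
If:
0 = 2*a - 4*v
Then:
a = 2*v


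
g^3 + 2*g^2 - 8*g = g*(g - 2)*(g + 4)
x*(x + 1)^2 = x^3 + 2*x^2 + x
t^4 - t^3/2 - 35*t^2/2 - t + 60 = (t - 4)*(t - 2)*(t + 5/2)*(t + 3)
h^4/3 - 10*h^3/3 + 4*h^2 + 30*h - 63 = (h/3 + 1)*(h - 7)*(h - 3)^2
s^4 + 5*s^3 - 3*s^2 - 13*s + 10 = (s - 1)^2*(s + 2)*(s + 5)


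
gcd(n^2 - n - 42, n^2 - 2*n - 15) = 1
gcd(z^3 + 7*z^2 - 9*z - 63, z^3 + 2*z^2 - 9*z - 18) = z^2 - 9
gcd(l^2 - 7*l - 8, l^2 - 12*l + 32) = l - 8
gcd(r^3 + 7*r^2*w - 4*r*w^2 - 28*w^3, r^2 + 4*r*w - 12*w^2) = r - 2*w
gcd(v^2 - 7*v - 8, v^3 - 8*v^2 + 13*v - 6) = 1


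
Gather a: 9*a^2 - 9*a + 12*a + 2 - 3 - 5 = 9*a^2 + 3*a - 6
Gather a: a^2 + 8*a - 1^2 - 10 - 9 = a^2 + 8*a - 20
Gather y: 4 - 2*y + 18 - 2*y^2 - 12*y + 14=-2*y^2 - 14*y + 36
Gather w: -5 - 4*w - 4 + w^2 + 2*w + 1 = w^2 - 2*w - 8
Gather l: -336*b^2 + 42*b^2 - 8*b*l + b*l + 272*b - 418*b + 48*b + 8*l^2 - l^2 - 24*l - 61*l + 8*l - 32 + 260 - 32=-294*b^2 - 98*b + 7*l^2 + l*(-7*b - 77) + 196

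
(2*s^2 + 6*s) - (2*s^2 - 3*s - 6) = 9*s + 6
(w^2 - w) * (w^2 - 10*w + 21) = w^4 - 11*w^3 + 31*w^2 - 21*w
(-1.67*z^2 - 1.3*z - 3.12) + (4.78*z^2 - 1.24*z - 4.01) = 3.11*z^2 - 2.54*z - 7.13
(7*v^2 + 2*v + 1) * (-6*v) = -42*v^3 - 12*v^2 - 6*v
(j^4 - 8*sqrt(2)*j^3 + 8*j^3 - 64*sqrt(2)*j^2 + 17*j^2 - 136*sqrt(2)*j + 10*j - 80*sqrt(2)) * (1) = j^4 - 8*sqrt(2)*j^3 + 8*j^3 - 64*sqrt(2)*j^2 + 17*j^2 - 136*sqrt(2)*j + 10*j - 80*sqrt(2)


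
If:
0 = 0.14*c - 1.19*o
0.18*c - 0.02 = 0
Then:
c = 0.11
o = 0.01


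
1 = 1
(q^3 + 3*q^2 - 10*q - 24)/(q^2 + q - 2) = (q^2 + q - 12)/(q - 1)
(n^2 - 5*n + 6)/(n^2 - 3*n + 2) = (n - 3)/(n - 1)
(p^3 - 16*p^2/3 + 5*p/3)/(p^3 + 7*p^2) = (3*p^2 - 16*p + 5)/(3*p*(p + 7))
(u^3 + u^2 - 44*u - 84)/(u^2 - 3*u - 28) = (u^2 + 8*u + 12)/(u + 4)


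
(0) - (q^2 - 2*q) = -q^2 + 2*q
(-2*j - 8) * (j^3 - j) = -2*j^4 - 8*j^3 + 2*j^2 + 8*j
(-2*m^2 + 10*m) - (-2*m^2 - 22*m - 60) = 32*m + 60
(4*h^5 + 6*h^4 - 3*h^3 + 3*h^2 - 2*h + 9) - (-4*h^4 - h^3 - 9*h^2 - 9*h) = 4*h^5 + 10*h^4 - 2*h^3 + 12*h^2 + 7*h + 9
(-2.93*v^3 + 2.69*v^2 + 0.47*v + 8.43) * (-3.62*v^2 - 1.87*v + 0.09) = 10.6066*v^5 - 4.2587*v^4 - 6.9954*v^3 - 31.1534*v^2 - 15.7218*v + 0.7587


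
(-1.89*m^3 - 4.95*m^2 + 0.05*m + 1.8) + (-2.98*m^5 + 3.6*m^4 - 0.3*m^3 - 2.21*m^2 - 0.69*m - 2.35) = -2.98*m^5 + 3.6*m^4 - 2.19*m^3 - 7.16*m^2 - 0.64*m - 0.55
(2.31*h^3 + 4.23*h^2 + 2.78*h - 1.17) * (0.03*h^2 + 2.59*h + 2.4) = 0.0693*h^5 + 6.1098*h^4 + 16.5831*h^3 + 17.3171*h^2 + 3.6417*h - 2.808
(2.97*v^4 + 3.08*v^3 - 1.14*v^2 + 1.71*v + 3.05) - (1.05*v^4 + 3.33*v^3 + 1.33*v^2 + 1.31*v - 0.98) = 1.92*v^4 - 0.25*v^3 - 2.47*v^2 + 0.4*v + 4.03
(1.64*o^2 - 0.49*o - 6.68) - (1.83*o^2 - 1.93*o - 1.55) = -0.19*o^2 + 1.44*o - 5.13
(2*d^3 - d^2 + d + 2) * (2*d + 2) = 4*d^4 + 2*d^3 + 6*d + 4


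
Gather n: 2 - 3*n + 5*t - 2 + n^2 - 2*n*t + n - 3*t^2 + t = n^2 + n*(-2*t - 2) - 3*t^2 + 6*t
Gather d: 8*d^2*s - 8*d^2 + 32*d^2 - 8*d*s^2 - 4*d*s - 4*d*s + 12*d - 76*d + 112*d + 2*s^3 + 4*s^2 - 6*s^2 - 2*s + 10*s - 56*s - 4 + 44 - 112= d^2*(8*s + 24) + d*(-8*s^2 - 8*s + 48) + 2*s^3 - 2*s^2 - 48*s - 72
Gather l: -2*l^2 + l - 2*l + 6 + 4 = -2*l^2 - l + 10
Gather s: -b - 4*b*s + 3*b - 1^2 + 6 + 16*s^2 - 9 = -4*b*s + 2*b + 16*s^2 - 4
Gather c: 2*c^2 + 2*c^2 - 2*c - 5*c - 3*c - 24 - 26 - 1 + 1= 4*c^2 - 10*c - 50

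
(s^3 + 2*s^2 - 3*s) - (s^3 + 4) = 2*s^2 - 3*s - 4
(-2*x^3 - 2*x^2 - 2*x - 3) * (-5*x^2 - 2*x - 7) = 10*x^5 + 14*x^4 + 28*x^3 + 33*x^2 + 20*x + 21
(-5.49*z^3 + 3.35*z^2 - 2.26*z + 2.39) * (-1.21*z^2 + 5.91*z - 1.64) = 6.6429*z^5 - 36.4994*z^4 + 31.5367*z^3 - 21.7425*z^2 + 17.8313*z - 3.9196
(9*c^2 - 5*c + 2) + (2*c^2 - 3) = 11*c^2 - 5*c - 1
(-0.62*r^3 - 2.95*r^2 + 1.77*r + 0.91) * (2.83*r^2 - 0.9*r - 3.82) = -1.7546*r^5 - 7.7905*r^4 + 10.0325*r^3 + 12.2513*r^2 - 7.5804*r - 3.4762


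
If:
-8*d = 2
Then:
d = -1/4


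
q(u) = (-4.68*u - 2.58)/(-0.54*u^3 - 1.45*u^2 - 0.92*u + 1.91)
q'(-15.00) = 0.01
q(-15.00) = 0.04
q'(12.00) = -0.01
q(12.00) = 0.05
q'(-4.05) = 0.56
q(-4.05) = 0.92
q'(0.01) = -3.15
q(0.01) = -1.38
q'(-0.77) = -2.42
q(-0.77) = 0.51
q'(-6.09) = 0.13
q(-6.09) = 0.34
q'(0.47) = -14.66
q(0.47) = -4.34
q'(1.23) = -7.94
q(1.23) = 3.44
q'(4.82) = -0.09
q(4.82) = 0.26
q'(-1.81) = -0.91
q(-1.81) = 2.91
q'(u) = (-4.68*u - 2.58)*(1.62*u^2 + 2.9*u + 0.92)/(-0.54*u^3 - 1.45*u^2 - 0.92*u + 1.91)^2 - 4.68/(-0.54*u^3 - 1.45*u^2 - 0.92*u + 1.91) = (2.5272*u^3 + 6.786*u^2 + 4.3056*u - (4.68*u + 2.58)*(1.62*u^2 + 2.9*u + 0.92) - 8.9388)/(0.54*u^3 + 1.45*u^2 + 0.92*u - 1.91)^2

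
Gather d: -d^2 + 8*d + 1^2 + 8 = -d^2 + 8*d + 9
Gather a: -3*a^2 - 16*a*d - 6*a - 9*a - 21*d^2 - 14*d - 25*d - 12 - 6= -3*a^2 + a*(-16*d - 15) - 21*d^2 - 39*d - 18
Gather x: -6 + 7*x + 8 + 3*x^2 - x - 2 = 3*x^2 + 6*x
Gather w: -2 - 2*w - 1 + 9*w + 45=7*w + 42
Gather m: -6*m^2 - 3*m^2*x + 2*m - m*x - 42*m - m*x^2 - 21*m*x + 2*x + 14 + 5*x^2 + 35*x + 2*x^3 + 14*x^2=m^2*(-3*x - 6) + m*(-x^2 - 22*x - 40) + 2*x^3 + 19*x^2 + 37*x + 14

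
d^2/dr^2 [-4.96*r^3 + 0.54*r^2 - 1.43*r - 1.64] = 1.08 - 29.76*r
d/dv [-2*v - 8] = -2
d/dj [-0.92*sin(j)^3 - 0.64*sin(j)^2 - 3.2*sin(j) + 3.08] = (-1.28*sin(j) + 1.38*cos(2*j) - 4.58)*cos(j)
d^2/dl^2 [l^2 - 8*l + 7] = 2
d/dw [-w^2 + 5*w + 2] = 5 - 2*w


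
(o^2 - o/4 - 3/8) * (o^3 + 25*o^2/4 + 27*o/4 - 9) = o^5 + 6*o^4 + 77*o^3/16 - 417*o^2/32 - 9*o/32 + 27/8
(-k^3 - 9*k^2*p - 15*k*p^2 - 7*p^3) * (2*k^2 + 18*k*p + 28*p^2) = -2*k^5 - 36*k^4*p - 220*k^3*p^2 - 536*k^2*p^3 - 546*k*p^4 - 196*p^5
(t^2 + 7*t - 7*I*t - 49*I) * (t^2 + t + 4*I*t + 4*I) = t^4 + 8*t^3 - 3*I*t^3 + 35*t^2 - 24*I*t^2 + 224*t - 21*I*t + 196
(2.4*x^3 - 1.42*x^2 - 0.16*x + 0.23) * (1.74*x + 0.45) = 4.176*x^4 - 1.3908*x^3 - 0.9174*x^2 + 0.3282*x + 0.1035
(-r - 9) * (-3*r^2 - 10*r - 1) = 3*r^3 + 37*r^2 + 91*r + 9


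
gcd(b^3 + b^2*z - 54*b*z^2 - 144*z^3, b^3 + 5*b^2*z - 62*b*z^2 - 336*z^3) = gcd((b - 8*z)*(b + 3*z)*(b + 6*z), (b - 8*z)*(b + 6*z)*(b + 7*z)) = -b^2 + 2*b*z + 48*z^2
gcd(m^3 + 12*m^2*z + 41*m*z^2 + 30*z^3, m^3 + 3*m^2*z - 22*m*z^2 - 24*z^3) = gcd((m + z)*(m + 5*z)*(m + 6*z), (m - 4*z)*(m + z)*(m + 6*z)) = m^2 + 7*m*z + 6*z^2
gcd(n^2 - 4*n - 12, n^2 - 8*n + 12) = n - 6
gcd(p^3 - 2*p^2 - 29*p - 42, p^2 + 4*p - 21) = 1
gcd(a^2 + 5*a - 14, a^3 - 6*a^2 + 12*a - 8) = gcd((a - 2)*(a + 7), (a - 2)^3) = a - 2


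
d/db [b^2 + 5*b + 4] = 2*b + 5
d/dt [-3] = 0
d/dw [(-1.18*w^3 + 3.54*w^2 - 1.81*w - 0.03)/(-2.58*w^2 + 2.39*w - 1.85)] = (3.0444*w^4 - 5.6404*w^3 + 10.3398*w^2 - 13.2528*w + 3.4202)/(6.6564*w^4 - 12.3324*w^3 + 15.2581*w^2 - 8.843*w + 3.4225)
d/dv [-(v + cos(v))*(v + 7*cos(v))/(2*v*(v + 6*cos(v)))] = (v^3*sin(v) + 7*v^2*sin(2*v)/2 + v^2*cos(v) + 21*v*sin(v)*cos(v)^2 + 7*v*cos(v)^2 + 21*cos(v)^3)/(v^2*(v + 6*cos(v))^2)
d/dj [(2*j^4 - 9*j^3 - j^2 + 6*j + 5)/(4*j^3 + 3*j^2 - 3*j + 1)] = (8*j^6 + 12*j^5 - 41*j^4 + 14*j^3 - 102*j^2 - 32*j + 21)/(16*j^6 + 24*j^5 - 15*j^4 - 10*j^3 + 15*j^2 - 6*j + 1)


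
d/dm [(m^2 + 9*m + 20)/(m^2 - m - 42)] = 2*(-5*m^2 - 62*m - 179)/(m^4 - 2*m^3 - 83*m^2 + 84*m + 1764)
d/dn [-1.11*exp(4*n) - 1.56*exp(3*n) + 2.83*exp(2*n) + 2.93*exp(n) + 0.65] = (-4.44*exp(3*n) - 4.68*exp(2*n) + 5.66*exp(n) + 2.93)*exp(n)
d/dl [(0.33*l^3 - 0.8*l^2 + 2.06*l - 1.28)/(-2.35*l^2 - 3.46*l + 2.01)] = (-0.7755*l^4 - 2.2836*l^3 + 9.5989*l^2 - 9.232*l - 0.2882)/(5.5225*l^4 + 16.262*l^3 + 2.5246*l^2 - 13.9092*l + 4.0401)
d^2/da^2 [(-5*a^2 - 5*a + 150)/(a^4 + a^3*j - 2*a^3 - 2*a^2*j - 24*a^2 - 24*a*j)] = 10*(a^2*(-a^3 - a^2*j + 2*a^2 + 2*a*j + 24*a + 24*j)^2 - a*((2*a + 1)*(-4*a^3 - 3*a^2*j + 6*a^2 + 4*a*j + 48*a + 24*j) + (a^2 + a - 30)*(-6*a^2 - 3*a*j + 6*a + 2*j + 24))*(-a^3 - a^2*j + 2*a^2 + 2*a*j + 24*a + 24*j) + (a^2 + a - 30)*(-4*a^3 - 3*a^2*j + 6*a^2 + 4*a*j + 48*a + 24*j)^2)/(a^3*(-a^3 - a^2*j + 2*a^2 + 2*a*j + 24*a + 24*j)^3)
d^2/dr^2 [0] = 0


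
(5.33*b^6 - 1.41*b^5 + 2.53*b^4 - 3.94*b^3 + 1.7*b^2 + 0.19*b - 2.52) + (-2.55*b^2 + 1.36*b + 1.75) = 5.33*b^6 - 1.41*b^5 + 2.53*b^4 - 3.94*b^3 - 0.85*b^2 + 1.55*b - 0.77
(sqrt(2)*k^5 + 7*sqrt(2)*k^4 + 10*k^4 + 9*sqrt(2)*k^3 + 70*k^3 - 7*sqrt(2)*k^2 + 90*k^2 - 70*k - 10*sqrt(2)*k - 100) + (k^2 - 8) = sqrt(2)*k^5 + 7*sqrt(2)*k^4 + 10*k^4 + 9*sqrt(2)*k^3 + 70*k^3 - 7*sqrt(2)*k^2 + 91*k^2 - 70*k - 10*sqrt(2)*k - 108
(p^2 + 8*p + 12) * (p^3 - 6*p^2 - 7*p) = p^5 + 2*p^4 - 43*p^3 - 128*p^2 - 84*p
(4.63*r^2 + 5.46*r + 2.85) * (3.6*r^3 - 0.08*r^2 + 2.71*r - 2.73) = 16.668*r^5 + 19.2856*r^4 + 22.3705*r^3 + 1.9287*r^2 - 7.1823*r - 7.7805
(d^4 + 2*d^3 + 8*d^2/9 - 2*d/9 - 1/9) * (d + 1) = d^5 + 3*d^4 + 26*d^3/9 + 2*d^2/3 - d/3 - 1/9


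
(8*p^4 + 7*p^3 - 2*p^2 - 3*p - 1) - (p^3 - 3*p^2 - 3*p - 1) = 8*p^4 + 6*p^3 + p^2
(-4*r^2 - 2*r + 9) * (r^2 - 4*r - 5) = -4*r^4 + 14*r^3 + 37*r^2 - 26*r - 45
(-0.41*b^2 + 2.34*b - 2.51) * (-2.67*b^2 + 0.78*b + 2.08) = 1.0947*b^4 - 6.5676*b^3 + 7.6741*b^2 + 2.9094*b - 5.2208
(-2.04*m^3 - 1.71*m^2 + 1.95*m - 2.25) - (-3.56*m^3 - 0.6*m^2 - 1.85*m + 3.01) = 1.52*m^3 - 1.11*m^2 + 3.8*m - 5.26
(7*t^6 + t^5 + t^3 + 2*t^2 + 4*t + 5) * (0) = 0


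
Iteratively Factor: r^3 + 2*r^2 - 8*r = (r - 2)*(r^2 + 4*r) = r*(r - 2)*(r + 4)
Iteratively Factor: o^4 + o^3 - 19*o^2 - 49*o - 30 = (o - 5)*(o^3 + 6*o^2 + 11*o + 6) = (o - 5)*(o + 3)*(o^2 + 3*o + 2) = (o - 5)*(o + 2)*(o + 3)*(o + 1)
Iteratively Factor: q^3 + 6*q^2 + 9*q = (q + 3)*(q^2 + 3*q) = q*(q + 3)*(q + 3)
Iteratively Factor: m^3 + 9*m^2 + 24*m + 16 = (m + 1)*(m^2 + 8*m + 16) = (m + 1)*(m + 4)*(m + 4)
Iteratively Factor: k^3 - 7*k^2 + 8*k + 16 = (k - 4)*(k^2 - 3*k - 4) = (k - 4)^2*(k + 1)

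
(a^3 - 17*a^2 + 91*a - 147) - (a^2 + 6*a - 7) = a^3 - 18*a^2 + 85*a - 140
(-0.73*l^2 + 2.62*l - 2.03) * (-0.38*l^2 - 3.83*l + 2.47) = 0.2774*l^4 + 1.8003*l^3 - 11.0663*l^2 + 14.2463*l - 5.0141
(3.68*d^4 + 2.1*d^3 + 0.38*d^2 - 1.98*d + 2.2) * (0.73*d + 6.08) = 2.6864*d^5 + 23.9074*d^4 + 13.0454*d^3 + 0.865*d^2 - 10.4324*d + 13.376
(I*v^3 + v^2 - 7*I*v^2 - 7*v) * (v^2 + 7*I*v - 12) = I*v^5 - 6*v^4 - 7*I*v^4 + 42*v^3 - 5*I*v^3 - 12*v^2 + 35*I*v^2 + 84*v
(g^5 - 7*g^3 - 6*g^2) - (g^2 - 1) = g^5 - 7*g^3 - 7*g^2 + 1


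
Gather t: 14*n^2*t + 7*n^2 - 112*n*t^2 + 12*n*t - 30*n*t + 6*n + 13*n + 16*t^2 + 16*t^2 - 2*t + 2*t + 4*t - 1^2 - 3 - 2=7*n^2 + 19*n + t^2*(32 - 112*n) + t*(14*n^2 - 18*n + 4) - 6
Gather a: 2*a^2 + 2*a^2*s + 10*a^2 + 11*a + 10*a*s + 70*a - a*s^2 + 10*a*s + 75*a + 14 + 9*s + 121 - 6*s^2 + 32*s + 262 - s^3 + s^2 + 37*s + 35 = a^2*(2*s + 12) + a*(-s^2 + 20*s + 156) - s^3 - 5*s^2 + 78*s + 432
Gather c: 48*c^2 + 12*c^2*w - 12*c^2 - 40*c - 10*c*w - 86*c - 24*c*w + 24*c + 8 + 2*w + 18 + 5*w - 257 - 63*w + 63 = c^2*(12*w + 36) + c*(-34*w - 102) - 56*w - 168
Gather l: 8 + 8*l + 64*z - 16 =8*l + 64*z - 8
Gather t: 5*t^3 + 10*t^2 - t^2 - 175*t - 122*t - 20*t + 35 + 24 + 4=5*t^3 + 9*t^2 - 317*t + 63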